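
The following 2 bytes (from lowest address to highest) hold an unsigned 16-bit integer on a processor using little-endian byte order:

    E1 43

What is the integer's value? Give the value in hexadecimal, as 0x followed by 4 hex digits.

Little-endian: lowest address holds the least-significant byte.
Reassemble most-significant byte first: 43 E1 → 0x43E1.

0x43E1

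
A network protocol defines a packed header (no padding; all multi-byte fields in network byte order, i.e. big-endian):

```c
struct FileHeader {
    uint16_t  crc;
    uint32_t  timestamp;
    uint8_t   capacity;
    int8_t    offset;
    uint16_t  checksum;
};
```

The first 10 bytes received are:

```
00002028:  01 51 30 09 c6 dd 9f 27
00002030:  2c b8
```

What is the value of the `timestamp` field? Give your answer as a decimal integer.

805947101

`timestamp` follows `crc` (2 bytes), so it starts at byte offset 2 and occupies 4 bytes.
Bytes at offsets 2..5: 30 09 C6 DD.
Big-endian stores the most-significant byte at the lowest address.
The bytes are already most-significant first: 0x3009C6DD.
0x3009C6DD = 805947101.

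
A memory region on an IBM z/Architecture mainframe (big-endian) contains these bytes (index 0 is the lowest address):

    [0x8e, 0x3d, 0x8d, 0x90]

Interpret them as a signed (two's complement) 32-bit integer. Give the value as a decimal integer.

-1908568688

In big-endian order the high byte comes first in memory.
The bytes are already most-significant first: 0x8E3D8D90.
Top bit is set, so as a signed 32-bit value this is 0x8E3D8D90 − 2^32 = -1908568688.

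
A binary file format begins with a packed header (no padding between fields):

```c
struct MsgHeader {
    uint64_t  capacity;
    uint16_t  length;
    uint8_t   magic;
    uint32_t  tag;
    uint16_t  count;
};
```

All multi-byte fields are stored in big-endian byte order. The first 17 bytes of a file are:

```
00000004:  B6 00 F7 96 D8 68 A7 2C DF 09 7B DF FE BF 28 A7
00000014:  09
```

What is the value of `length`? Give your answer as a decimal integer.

`length` follows `capacity` (8 bytes), so it starts at byte offset 8 and occupies 2 bytes.
Bytes at offsets 8..9: DF 09.
In big-endian order the high byte comes first in memory.
The bytes are already most-significant first: 0xDF09.
0xDF09 = 57097.

57097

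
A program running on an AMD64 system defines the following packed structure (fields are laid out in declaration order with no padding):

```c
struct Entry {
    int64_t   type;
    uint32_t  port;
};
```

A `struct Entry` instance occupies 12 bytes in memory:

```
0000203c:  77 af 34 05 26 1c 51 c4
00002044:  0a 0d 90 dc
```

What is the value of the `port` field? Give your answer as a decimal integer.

`port` follows `type` (8 bytes), so it starts at byte offset 8 and occupies 4 bytes.
Bytes at offsets 8..11: 0A 0D 90 DC.
Little-endian stores the least-significant byte at the lowest address.
Reassemble most-significant byte first: DC 90 0D 0A → 0xDC900D0A.
0xDC900D0A = 3700428042.

3700428042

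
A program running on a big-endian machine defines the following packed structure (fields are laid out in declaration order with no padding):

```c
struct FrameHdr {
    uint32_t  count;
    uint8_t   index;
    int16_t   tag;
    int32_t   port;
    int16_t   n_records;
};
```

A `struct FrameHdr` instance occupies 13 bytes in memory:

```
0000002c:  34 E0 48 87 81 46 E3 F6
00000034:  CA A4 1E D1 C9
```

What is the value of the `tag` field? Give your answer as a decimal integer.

18147

`tag` follows `count` (4 B), `index` (1 B), so it starts at offset 4 + 1 = 5 and occupies 2 bytes.
Bytes at offsets 5..6: 46 E3.
Big-endian stores the most-significant byte at the lowest address.
The bytes are already most-significant first: 0x46E3.
0x46E3 = 18147.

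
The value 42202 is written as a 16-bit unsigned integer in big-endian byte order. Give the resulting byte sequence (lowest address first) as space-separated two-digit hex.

A4 DA

42202 in hexadecimal, padded to 16 bits, is 0xA4DA.
Split into bytes (most-significant first): A4 DA.
Big-endian stores the most-significant byte at the lowest address.
So the memory order matches the most-significant-first order: A4 DA.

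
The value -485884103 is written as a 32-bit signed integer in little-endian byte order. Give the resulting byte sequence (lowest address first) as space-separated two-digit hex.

Two's complement of -485884103 in 32 bits: 485884103 = 0x1CF600C7; invert → 0xE309FF38; add 1 → 0xE309FF39.
Split into bytes (most-significant first): E3 09 FF 39.
Little-endian: lowest address holds the least-significant byte.
So at ascending addresses the bytes are 39 FF 09 E3.

39 FF 09 E3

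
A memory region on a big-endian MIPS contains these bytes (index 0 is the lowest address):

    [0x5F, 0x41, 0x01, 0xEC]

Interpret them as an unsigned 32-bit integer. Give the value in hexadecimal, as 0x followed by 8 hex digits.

0x5F4101EC

Big-endian stores the most-significant byte at the lowest address.
The bytes are already most-significant first: 0x5F4101EC.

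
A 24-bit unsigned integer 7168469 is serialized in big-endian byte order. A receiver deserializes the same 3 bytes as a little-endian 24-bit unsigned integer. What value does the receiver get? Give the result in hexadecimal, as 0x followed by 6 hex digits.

0xD5616D

7168469 in 24-bit hexadecimal is 0x6D61D5.
Stored big-endian, the bytes at ascending addresses are 6D 61 D5.
Read back as little-endian, the first byte is least significant, giving 0xD5616D.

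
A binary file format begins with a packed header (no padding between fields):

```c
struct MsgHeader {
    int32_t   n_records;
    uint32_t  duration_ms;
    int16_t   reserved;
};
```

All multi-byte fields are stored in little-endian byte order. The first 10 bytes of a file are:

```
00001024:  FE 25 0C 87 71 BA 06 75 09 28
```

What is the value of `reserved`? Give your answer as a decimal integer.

10249

`reserved` follows `n_records` (4 B), `duration_ms` (4 B), so it starts at offset 4 + 4 = 8 and occupies 2 bytes.
Bytes at offsets 8..9: 09 28.
Little-endian: lowest address holds the least-significant byte.
Reassemble most-significant byte first: 28 09 → 0x2809.
0x2809 = 10249.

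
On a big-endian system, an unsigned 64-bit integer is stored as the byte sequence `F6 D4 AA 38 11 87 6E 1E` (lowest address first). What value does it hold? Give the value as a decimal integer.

17786027986181910046

In big-endian order the high byte comes first in memory.
The bytes are already most-significant first: 0xF6D4AA3811876E1E.
0xF6D4AA3811876E1E = 17786027986181910046.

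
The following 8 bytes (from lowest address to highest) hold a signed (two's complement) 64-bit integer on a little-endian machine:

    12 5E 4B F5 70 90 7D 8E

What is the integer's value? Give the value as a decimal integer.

In little-endian order the low byte comes first in memory.
Reassemble most-significant byte first: 8E 7D 90 70 F5 4B 5E 12 → 0x8E7D9070F54B5E12.
Top bit is set, so as a signed 64-bit value this is 0x8E7D9070F54B5E12 − 2^64 = -8179222533408858606.

-8179222533408858606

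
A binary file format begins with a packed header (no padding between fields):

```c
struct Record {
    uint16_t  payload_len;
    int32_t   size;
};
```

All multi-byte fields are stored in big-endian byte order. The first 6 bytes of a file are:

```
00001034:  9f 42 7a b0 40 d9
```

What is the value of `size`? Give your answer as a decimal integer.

`size` follows `payload_len` (2 bytes), so it starts at byte offset 2 and occupies 4 bytes.
Bytes at offsets 2..5: 7A B0 40 D9.
In big-endian order the high byte comes first in memory.
The bytes are already most-significant first: 0x7AB040D9.
0x7AB040D9 = 2058371289.

2058371289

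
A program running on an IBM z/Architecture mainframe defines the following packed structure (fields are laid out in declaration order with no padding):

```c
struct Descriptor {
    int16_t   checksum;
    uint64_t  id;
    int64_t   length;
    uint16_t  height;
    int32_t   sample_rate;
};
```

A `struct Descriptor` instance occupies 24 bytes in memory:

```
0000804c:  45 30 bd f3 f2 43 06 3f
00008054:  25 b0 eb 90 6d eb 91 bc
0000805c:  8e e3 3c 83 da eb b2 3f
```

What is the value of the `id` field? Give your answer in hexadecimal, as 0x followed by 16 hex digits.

0xBDF3F243063F25B0

`id` follows `checksum` (2 bytes), so it starts at byte offset 2 and occupies 8 bytes.
Bytes at offsets 2..9: BD F3 F2 43 06 3F 25 B0.
Big-endian stores the most-significant byte at the lowest address.
The bytes are already most-significant first: 0xBDF3F243063F25B0.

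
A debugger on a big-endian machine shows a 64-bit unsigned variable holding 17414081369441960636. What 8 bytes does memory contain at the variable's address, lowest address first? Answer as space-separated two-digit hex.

F1 AB 3E BD E3 56 02 BC

17414081369441960636 in hexadecimal, padded to 64 bits, is 0xF1AB3EBDE35602BC.
Split into bytes (most-significant first): F1 AB 3E BD E3 56 02 BC.
In big-endian order the high byte comes first in memory.
So the memory order matches the most-significant-first order: F1 AB 3E BD E3 56 02 BC.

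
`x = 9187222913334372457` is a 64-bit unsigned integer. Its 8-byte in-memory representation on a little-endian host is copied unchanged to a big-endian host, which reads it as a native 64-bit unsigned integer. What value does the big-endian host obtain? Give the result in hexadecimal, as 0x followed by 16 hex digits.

9187222913334372457 in 64-bit hexadecimal is 0x7F7F92904D9FE869.
Stored little-endian, the bytes at ascending addresses are 69 E8 9F 4D 90 92 7F 7F.
Read back as big-endian, the last byte is least significant, giving 0x69E89F4D90927F7F.

0x69E89F4D90927F7F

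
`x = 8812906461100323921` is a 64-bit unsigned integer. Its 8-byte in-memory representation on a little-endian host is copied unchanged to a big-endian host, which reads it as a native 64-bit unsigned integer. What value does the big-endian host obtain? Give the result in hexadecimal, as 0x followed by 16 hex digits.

0x5134A1CCBBBB4D7A

8812906461100323921 in 64-bit hexadecimal is 0x7A4DBBBBCCA13451.
Stored little-endian, the bytes at ascending addresses are 51 34 A1 CC BB BB 4D 7A.
Read back as big-endian, the last byte is least significant, giving 0x5134A1CCBBBB4D7A.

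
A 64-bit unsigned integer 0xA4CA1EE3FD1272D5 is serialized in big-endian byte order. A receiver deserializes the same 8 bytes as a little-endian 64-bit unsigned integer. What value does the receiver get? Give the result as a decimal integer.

15380376559070136996

Stored big-endian, the bytes at ascending addresses are A4 CA 1E E3 FD 12 72 D5.
Read back as little-endian, the first byte is least significant, giving 0xD57212FDE31ECAA4.
0xD57212FDE31ECAA4 = 15380376559070136996.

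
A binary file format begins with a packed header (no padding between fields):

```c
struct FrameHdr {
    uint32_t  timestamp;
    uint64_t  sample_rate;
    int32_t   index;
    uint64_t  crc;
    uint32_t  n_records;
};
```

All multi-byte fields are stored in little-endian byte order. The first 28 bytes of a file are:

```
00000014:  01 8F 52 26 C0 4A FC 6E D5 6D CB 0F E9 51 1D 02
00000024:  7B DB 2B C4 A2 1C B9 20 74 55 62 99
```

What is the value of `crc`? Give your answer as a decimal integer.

`crc` follows `timestamp` (4 B), `sample_rate` (8 B), `index` (4 B), so it starts at offset 4 + 8 + 4 = 16 and occupies 8 bytes.
Bytes at offsets 16..23: 7B DB 2B C4 A2 1C B9 20.
In little-endian order the low byte comes first in memory.
Reassemble most-significant byte first: 20 B9 1C A2 C4 2B DB 7B → 0x20B91CA2C42BDB7B.
0x20B91CA2C42BDB7B = 2357947365306653563.

2357947365306653563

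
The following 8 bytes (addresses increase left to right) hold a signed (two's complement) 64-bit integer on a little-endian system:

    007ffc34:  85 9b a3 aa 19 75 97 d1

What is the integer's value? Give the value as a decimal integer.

Little-endian: lowest address holds the least-significant byte.
Reassemble most-significant byte first: D1 97 75 19 AA A3 9B 85 → 0xD1977519AAA39B85.
Top bit is set, so as a signed 64-bit value this is 0xD1977519AAA39B85 − 2^64 = -3344075445201822843.

-3344075445201822843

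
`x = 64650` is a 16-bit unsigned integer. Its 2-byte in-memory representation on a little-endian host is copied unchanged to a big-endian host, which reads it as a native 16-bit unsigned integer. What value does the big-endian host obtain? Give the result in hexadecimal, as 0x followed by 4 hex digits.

0x8AFC

64650 in 16-bit hexadecimal is 0xFC8A.
Stored little-endian, the bytes at ascending addresses are 8A FC.
Read back as big-endian, the last byte is least significant, giving 0x8AFC.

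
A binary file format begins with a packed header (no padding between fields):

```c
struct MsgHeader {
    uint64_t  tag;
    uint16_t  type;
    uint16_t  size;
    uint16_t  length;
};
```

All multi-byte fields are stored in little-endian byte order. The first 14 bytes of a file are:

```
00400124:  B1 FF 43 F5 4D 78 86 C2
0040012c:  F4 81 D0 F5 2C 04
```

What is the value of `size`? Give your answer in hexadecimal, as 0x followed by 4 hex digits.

`size` follows `tag` (8 B), `type` (2 B), so it starts at offset 8 + 2 = 10 and occupies 2 bytes.
Bytes at offsets 10..11: D0 F5.
Little-endian: lowest address holds the least-significant byte.
Reassemble most-significant byte first: F5 D0 → 0xF5D0.

0xF5D0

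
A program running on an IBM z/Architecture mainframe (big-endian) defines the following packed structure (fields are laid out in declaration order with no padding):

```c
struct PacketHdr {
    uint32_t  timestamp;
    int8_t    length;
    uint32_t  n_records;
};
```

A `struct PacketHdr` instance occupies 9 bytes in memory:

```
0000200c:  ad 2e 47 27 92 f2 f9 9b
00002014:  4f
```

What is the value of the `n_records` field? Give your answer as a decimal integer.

4076444495

`n_records` follows `timestamp` (4 B), `length` (1 B), so it starts at offset 4 + 1 = 5 and occupies 4 bytes.
Bytes at offsets 5..8: F2 F9 9B 4F.
Big-endian stores the most-significant byte at the lowest address.
The bytes are already most-significant first: 0xF2F99B4F.
0xF2F99B4F = 4076444495.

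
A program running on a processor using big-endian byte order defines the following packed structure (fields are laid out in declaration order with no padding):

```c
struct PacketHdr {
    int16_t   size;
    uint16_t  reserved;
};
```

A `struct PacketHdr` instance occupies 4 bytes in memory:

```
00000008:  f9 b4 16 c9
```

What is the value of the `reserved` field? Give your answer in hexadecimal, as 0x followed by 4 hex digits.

0x16C9

`reserved` follows `size` (2 bytes), so it starts at byte offset 2 and occupies 2 bytes.
Bytes at offsets 2..3: 16 C9.
Big-endian: lowest address holds the most-significant byte.
The bytes are already most-significant first: 0x16C9.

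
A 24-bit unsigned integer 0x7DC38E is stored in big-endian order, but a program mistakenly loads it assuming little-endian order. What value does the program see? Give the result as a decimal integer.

9356157

Stored big-endian, the bytes at ascending addresses are 7D C3 8E.
Read back as little-endian, the first byte is least significant, giving 0x8EC37D.
0x8EC37D = 9356157.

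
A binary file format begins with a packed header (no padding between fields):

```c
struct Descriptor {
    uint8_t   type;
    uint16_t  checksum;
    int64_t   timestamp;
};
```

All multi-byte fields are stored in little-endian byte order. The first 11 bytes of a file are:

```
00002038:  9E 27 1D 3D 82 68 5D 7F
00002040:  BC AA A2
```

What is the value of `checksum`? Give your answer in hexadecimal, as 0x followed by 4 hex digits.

0x1D27

`checksum` follows `type` (1 byte), so it starts at byte offset 1 and occupies 2 bytes.
Bytes at offsets 1..2: 27 1D.
In little-endian order the low byte comes first in memory.
Reassemble most-significant byte first: 1D 27 → 0x1D27.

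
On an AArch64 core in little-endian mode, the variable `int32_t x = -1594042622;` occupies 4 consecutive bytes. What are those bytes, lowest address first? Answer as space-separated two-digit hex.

Two's complement of -1594042622 in 32 bits: 1594042622 = 0x5F0328FE; invert → 0xA0FCD701; add 1 → 0xA0FCD702.
Split into bytes (most-significant first): A0 FC D7 02.
Little-endian: lowest address holds the least-significant byte.
So at ascending addresses the bytes are 02 D7 FC A0.

02 D7 FC A0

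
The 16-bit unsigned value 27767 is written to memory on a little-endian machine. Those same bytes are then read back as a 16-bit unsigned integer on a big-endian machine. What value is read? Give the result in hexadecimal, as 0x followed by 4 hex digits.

27767 in 16-bit hexadecimal is 0x6C77.
Stored little-endian, the bytes at ascending addresses are 77 6C.
Read back as big-endian, the last byte is least significant, giving 0x776C.

0x776C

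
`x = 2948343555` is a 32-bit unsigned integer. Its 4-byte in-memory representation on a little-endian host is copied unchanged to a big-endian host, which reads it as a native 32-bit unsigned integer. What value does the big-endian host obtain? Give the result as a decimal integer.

2948343555 in 32-bit hexadecimal is 0xAFBC2703.
Stored little-endian, the bytes at ascending addresses are 03 27 BC AF.
Read back as big-endian, the last byte is least significant, giving 0x0327BCAF.
0x0327BCAF = 52935855.

52935855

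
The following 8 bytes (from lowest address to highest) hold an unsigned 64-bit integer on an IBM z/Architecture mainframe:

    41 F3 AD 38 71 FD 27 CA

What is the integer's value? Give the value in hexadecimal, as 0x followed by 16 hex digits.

Big-endian stores the most-significant byte at the lowest address.
The bytes are already most-significant first: 0x41F3AD3871FD27CA.

0x41F3AD3871FD27CA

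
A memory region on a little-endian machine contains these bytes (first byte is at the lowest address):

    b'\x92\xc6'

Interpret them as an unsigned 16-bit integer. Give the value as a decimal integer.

50834

Little-endian stores the least-significant byte at the lowest address.
Reassemble most-significant byte first: C6 92 → 0xC692.
0xC692 = 50834.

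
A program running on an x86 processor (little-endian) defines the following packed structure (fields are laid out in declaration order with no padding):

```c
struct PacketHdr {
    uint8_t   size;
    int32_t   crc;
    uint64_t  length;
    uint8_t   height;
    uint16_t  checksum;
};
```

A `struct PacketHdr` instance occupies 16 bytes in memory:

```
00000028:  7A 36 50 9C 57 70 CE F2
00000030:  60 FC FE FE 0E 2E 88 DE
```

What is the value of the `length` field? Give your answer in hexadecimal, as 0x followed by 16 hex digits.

`length` follows `size` (1 B), `crc` (4 B), so it starts at offset 1 + 4 = 5 and occupies 8 bytes.
Bytes at offsets 5..12: 70 CE F2 60 FC FE FE 0E.
In little-endian order the low byte comes first in memory.
Reassemble most-significant byte first: 0E FE FE FC 60 F2 CE 70 → 0x0EFEFEFC60F2CE70.

0x0EFEFEFC60F2CE70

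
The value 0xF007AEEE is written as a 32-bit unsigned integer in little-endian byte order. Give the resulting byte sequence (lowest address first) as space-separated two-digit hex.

Split into bytes (most-significant first): F0 07 AE EE.
Little-endian stores the least-significant byte at the lowest address.
So at ascending addresses the bytes are EE AE 07 F0.

EE AE 07 F0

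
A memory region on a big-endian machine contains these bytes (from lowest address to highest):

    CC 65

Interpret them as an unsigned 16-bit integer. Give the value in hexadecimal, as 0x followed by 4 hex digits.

In big-endian order the high byte comes first in memory.
The bytes are already most-significant first: 0xCC65.

0xCC65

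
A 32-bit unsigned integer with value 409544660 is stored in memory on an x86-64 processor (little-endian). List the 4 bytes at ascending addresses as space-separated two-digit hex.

D4 27 69 18

409544660 in hexadecimal, padded to 32 bits, is 0x186927D4.
Split into bytes (most-significant first): 18 69 27 D4.
In little-endian order the low byte comes first in memory.
So at ascending addresses the bytes are D4 27 69 18.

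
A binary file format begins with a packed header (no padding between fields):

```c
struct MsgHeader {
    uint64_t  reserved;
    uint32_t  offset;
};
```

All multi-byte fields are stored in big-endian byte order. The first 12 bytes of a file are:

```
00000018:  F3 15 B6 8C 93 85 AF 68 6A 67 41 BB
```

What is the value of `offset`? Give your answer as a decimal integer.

`offset` follows `reserved` (8 bytes), so it starts at byte offset 8 and occupies 4 bytes.
Bytes at offsets 8..11: 6A 67 41 BB.
Big-endian: lowest address holds the most-significant byte.
The bytes are already most-significant first: 0x6A6741BB.
0x6A6741BB = 1785151931.

1785151931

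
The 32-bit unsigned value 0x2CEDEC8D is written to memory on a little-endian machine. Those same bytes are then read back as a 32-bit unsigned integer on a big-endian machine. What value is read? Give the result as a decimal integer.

2381114668

Stored little-endian, the bytes at ascending addresses are 8D EC ED 2C.
Read back as big-endian, the last byte is least significant, giving 0x8DECED2C.
0x8DECED2C = 2381114668.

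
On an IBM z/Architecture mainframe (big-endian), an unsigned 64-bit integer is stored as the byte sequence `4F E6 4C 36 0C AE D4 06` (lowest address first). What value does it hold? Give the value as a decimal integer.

5757372968664486918

Big-endian stores the most-significant byte at the lowest address.
The bytes are already most-significant first: 0x4FE64C360CAED406.
0x4FE64C360CAED406 = 5757372968664486918.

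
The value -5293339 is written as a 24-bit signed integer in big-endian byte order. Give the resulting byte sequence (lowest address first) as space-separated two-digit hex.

Two's complement of -5293339 in 24 bits: 5293339 = 0x50C51B; invert → 0xAF3AE4; add 1 → 0xAF3AE5.
Split into bytes (most-significant first): AF 3A E5.
Big-endian stores the most-significant byte at the lowest address.
So the memory order matches the most-significant-first order: AF 3A E5.

AF 3A E5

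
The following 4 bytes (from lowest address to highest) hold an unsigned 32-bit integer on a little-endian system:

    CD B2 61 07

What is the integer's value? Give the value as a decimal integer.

Little-endian: lowest address holds the least-significant byte.
Reassemble most-significant byte first: 07 61 B2 CD → 0x0761B2CD.
0x0761B2CD = 123843277.

123843277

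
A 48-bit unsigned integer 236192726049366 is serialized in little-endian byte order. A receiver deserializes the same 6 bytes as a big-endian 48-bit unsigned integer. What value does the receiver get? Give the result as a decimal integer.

95530959491286

236192726049366 in 48-bit hexadecimal is 0xD6D0E788E256.
Stored little-endian, the bytes at ascending addresses are 56 E2 88 E7 D0 D6.
Read back as big-endian, the last byte is least significant, giving 0x56E288E7D0D6.
0x56E288E7D0D6 = 95530959491286.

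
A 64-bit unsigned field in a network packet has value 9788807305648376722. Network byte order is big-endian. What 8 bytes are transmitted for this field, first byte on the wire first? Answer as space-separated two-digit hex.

9788807305648376722 in hexadecimal, padded to 64 bits, is 0x87D8D46193EB8B92.
Split into bytes (most-significant first): 87 D8 D4 61 93 EB 8B 92.
Big-endian stores the most-significant byte at the lowest address.
So the memory order matches the most-significant-first order: 87 D8 D4 61 93 EB 8B 92.

87 D8 D4 61 93 EB 8B 92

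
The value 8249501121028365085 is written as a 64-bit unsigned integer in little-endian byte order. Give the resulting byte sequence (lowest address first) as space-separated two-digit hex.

1D 1B 15 D5 8F 1D 7C 72

8249501121028365085 in hexadecimal, padded to 64 bits, is 0x727C1D8FD5151B1D.
Split into bytes (most-significant first): 72 7C 1D 8F D5 15 1B 1D.
Little-endian: lowest address holds the least-significant byte.
So at ascending addresses the bytes are 1D 1B 15 D5 8F 1D 7C 72.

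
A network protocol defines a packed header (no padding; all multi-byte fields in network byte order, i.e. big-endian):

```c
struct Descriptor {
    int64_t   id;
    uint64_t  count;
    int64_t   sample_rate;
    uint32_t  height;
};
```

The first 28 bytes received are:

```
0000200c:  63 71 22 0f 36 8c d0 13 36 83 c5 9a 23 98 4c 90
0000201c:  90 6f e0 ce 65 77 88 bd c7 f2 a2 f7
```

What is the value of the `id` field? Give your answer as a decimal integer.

7165545930858221587

`id` is the first field, at byte offset 0, occupying 8 bytes.
Bytes at offsets 0..7: 63 71 22 0F 36 8C D0 13.
Big-endian: lowest address holds the most-significant byte.
The bytes are already most-significant first: 0x6371220F368CD013.
0x6371220F368CD013 = 7165545930858221587.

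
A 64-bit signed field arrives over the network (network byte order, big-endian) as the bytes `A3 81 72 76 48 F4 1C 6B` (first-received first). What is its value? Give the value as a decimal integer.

In big-endian order the high byte comes first in memory.
The bytes are already most-significant first: 0xA381727648F41C6B.
Top bit is set, so as a signed 64-bit value this is 0xA381727648F41C6B − 2^64 = -6664920121175958421.

-6664920121175958421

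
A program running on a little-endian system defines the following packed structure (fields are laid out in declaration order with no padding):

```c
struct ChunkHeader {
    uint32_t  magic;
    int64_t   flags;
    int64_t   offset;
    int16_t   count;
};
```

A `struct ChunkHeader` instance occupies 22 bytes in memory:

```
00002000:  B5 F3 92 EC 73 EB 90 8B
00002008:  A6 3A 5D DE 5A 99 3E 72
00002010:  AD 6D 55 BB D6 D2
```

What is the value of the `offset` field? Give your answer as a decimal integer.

`offset` follows `magic` (4 B), `flags` (8 B), so it starts at offset 4 + 8 = 12 and occupies 8 bytes.
Bytes at offsets 12..19: 5A 99 3E 72 AD 6D 55 BB.
In little-endian order the low byte comes first in memory.
Reassemble most-significant byte first: BB 55 6D AD 72 3E 99 5A → 0xBB556DAD723E995A.
Top bit is set, so as a signed 64-bit value this is 0xBB556DAD723E995A − 2^64 = -4947928023883146918.

-4947928023883146918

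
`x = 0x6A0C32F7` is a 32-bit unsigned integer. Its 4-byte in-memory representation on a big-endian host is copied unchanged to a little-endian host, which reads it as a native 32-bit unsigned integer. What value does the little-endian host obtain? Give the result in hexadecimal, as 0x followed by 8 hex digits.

0xF7320C6A

Stored big-endian, the bytes at ascending addresses are 6A 0C 32 F7.
Read back as little-endian, the first byte is least significant, giving 0xF7320C6A.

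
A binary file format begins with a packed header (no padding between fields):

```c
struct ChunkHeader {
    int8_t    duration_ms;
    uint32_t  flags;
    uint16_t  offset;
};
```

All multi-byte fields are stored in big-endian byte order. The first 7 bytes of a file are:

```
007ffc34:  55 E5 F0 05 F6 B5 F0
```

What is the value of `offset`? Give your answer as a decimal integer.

46576

`offset` follows `duration_ms` (1 B), `flags` (4 B), so it starts at offset 1 + 4 = 5 and occupies 2 bytes.
Bytes at offsets 5..6: B5 F0.
Big-endian: lowest address holds the most-significant byte.
The bytes are already most-significant first: 0xB5F0.
0xB5F0 = 46576.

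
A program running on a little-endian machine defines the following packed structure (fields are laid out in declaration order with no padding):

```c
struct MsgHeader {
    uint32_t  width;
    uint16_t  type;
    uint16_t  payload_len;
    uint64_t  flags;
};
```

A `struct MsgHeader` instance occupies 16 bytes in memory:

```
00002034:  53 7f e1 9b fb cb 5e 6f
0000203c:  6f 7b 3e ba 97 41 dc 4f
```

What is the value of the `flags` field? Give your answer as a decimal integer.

5754546543793175407

`flags` follows `width` (4 B), `type` (2 B), `payload_len` (2 B), so it starts at offset 4 + 2 + 2 = 8 and occupies 8 bytes.
Bytes at offsets 8..15: 6F 7B 3E BA 97 41 DC 4F.
Little-endian: lowest address holds the least-significant byte.
Reassemble most-significant byte first: 4F DC 41 97 BA 3E 7B 6F → 0x4FDC4197BA3E7B6F.
0x4FDC4197BA3E7B6F = 5754546543793175407.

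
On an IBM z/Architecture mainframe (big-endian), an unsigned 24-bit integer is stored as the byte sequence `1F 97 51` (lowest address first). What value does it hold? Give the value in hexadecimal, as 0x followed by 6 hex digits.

In big-endian order the high byte comes first in memory.
The bytes are already most-significant first: 0x1F9751.

0x1F9751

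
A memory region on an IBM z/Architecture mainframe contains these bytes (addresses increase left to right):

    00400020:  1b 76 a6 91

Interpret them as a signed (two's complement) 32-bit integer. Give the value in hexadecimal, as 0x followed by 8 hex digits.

0x1B76A691

Big-endian: lowest address holds the most-significant byte.
The bytes are already most-significant first: 0x1B76A691.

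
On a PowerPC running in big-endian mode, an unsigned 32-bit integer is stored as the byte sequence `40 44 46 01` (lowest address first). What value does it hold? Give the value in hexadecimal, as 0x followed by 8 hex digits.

0x40444601

Big-endian: lowest address holds the most-significant byte.
The bytes are already most-significant first: 0x40444601.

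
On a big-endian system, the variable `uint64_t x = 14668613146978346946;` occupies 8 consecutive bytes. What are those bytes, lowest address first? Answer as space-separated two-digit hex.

CB 91 61 F0 85 44 E7 C2

14668613146978346946 in hexadecimal, padded to 64 bits, is 0xCB9161F08544E7C2.
Split into bytes (most-significant first): CB 91 61 F0 85 44 E7 C2.
Big-endian stores the most-significant byte at the lowest address.
So the memory order matches the most-significant-first order: CB 91 61 F0 85 44 E7 C2.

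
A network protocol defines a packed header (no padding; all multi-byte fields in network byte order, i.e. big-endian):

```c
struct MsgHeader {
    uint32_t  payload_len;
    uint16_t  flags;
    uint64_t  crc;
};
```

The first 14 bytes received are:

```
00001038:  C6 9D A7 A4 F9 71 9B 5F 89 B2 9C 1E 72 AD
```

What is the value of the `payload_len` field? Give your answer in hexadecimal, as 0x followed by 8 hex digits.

0xC69DA7A4

`payload_len` is the first field, at byte offset 0, occupying 4 bytes.
Bytes at offsets 0..3: C6 9D A7 A4.
Big-endian: lowest address holds the most-significant byte.
The bytes are already most-significant first: 0xC69DA7A4.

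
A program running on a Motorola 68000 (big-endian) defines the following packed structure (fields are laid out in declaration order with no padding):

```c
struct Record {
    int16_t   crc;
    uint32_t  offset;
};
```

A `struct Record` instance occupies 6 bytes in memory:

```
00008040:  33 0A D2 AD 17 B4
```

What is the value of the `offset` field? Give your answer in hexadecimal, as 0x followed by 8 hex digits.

0xD2AD17B4

`offset` follows `crc` (2 bytes), so it starts at byte offset 2 and occupies 4 bytes.
Bytes at offsets 2..5: D2 AD 17 B4.
In big-endian order the high byte comes first in memory.
The bytes are already most-significant first: 0xD2AD17B4.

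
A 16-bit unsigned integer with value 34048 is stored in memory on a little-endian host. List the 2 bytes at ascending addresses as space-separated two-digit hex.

00 85

34048 in hexadecimal, padded to 16 bits, is 0x8500.
Split into bytes (most-significant first): 85 00.
Little-endian stores the least-significant byte at the lowest address.
So at ascending addresses the bytes are 00 85.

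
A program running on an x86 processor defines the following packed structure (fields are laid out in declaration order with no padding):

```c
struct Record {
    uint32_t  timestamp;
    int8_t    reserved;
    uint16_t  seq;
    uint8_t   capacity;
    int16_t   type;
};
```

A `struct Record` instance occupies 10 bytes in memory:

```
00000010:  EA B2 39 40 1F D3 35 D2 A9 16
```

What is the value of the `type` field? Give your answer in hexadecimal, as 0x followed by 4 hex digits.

0x16A9

`type` follows `timestamp` (4 B), `reserved` (1 B), `seq` (2 B), `capacity` (1 B), so it starts at offset 4 + 1 + 2 + 1 = 8 and occupies 2 bytes.
Bytes at offsets 8..9: A9 16.
In little-endian order the low byte comes first in memory.
Reassemble most-significant byte first: 16 A9 → 0x16A9.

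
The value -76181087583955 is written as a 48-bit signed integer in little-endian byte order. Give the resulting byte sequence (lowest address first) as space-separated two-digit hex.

2D 01 56 B5 B6 BA

Two's complement of -76181087583955 in 48 bits: 76181087583955 = 0x45494AA9FED3; invert → 0xBAB6B556012C; add 1 → 0xBAB6B556012D.
Split into bytes (most-significant first): BA B6 B5 56 01 2D.
Little-endian: lowest address holds the least-significant byte.
So at ascending addresses the bytes are 2D 01 56 B5 B6 BA.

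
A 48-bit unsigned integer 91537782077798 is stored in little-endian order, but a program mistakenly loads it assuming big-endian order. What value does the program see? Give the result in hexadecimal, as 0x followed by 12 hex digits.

0x66F9FBCC4053

91537782077798 in 48-bit hexadecimal is 0x5340CCFBF966.
Stored little-endian, the bytes at ascending addresses are 66 F9 FB CC 40 53.
Read back as big-endian, the last byte is least significant, giving 0x66F9FBCC4053.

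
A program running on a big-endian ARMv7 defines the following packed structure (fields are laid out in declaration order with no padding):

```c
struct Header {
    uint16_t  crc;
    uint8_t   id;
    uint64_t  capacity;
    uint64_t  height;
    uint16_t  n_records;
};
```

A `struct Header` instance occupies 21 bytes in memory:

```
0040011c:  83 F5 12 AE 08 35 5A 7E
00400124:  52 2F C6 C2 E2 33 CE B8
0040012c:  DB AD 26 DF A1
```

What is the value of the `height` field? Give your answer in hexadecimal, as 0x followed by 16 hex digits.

`height` follows `crc` (2 B), `id` (1 B), `capacity` (8 B), so it starts at offset 2 + 1 + 8 = 11 and occupies 8 bytes.
Bytes at offsets 11..18: C2 E2 33 CE B8 DB AD 26.
Big-endian stores the most-significant byte at the lowest address.
The bytes are already most-significant first: 0xC2E233CEB8DBAD26.

0xC2E233CEB8DBAD26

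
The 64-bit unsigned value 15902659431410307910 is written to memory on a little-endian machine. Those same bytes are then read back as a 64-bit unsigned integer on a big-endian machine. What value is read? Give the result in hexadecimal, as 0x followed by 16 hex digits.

15902659431410307910 in 64-bit hexadecimal is 0xDCB1987F393A1346.
Stored little-endian, the bytes at ascending addresses are 46 13 3A 39 7F 98 B1 DC.
Read back as big-endian, the last byte is least significant, giving 0x46133A397F98B1DC.

0x46133A397F98B1DC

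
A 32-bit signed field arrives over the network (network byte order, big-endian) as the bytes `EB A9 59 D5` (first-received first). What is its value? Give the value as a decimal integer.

-341222955

Big-endian: lowest address holds the most-significant byte.
The bytes are already most-significant first: 0xEBA959D5.
Top bit is set, so as a signed 32-bit value this is 0xEBA959D5 − 2^32 = -341222955.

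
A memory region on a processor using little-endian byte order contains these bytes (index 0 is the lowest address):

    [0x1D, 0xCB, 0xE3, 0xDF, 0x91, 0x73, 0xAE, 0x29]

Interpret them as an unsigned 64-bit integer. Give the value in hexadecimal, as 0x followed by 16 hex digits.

In little-endian order the low byte comes first in memory.
Reassemble most-significant byte first: 29 AE 73 91 DF E3 CB 1D → 0x29AE7391DFE3CB1D.

0x29AE7391DFE3CB1D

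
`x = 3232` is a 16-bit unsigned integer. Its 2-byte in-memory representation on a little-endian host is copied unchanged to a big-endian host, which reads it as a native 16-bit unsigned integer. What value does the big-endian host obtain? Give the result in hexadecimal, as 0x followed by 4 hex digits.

3232 in 16-bit hexadecimal is 0x0CA0.
Stored little-endian, the bytes at ascending addresses are A0 0C.
Read back as big-endian, the last byte is least significant, giving 0xA00C.

0xA00C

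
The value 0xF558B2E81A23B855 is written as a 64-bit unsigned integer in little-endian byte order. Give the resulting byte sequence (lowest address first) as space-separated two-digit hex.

Split into bytes (most-significant first): F5 58 B2 E8 1A 23 B8 55.
In little-endian order the low byte comes first in memory.
So at ascending addresses the bytes are 55 B8 23 1A E8 B2 58 F5.

55 B8 23 1A E8 B2 58 F5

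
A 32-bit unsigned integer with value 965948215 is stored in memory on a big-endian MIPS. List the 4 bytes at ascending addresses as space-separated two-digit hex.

965948215 in hexadecimal, padded to 32 bits, is 0x39933337.
Split into bytes (most-significant first): 39 93 33 37.
In big-endian order the high byte comes first in memory.
So the memory order matches the most-significant-first order: 39 93 33 37.

39 93 33 37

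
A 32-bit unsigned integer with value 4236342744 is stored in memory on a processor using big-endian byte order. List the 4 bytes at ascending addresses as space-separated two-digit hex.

4236342744 in hexadecimal, padded to 32 bits, is 0xFC8175D8.
Split into bytes (most-significant first): FC 81 75 D8.
Big-endian stores the most-significant byte at the lowest address.
So the memory order matches the most-significant-first order: FC 81 75 D8.

FC 81 75 D8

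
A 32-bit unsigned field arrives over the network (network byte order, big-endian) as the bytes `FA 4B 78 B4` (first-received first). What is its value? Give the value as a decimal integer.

In big-endian order the high byte comes first in memory.
The bytes are already most-significant first: 0xFA4B78B4.
0xFA4B78B4 = 4199250100.

4199250100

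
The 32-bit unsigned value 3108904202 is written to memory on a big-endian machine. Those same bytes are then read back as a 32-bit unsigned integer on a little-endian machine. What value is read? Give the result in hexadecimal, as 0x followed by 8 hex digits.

0x0A1D4EB9

3108904202 in 32-bit hexadecimal is 0xB94E1D0A.
Stored big-endian, the bytes at ascending addresses are B9 4E 1D 0A.
Read back as little-endian, the first byte is least significant, giving 0x0A1D4EB9.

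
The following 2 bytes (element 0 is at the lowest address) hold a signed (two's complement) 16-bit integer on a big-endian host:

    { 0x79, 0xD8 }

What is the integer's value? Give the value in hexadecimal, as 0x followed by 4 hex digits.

0x79D8

In big-endian order the high byte comes first in memory.
The bytes are already most-significant first: 0x79D8.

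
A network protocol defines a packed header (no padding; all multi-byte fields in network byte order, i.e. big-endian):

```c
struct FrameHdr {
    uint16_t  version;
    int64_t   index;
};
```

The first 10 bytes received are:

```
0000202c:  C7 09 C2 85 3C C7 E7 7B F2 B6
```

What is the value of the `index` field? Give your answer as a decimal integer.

`index` follows `version` (2 bytes), so it starts at byte offset 2 and occupies 8 bytes.
Bytes at offsets 2..9: C2 85 3C C7 E7 7B F2 B6.
Big-endian: lowest address holds the most-significant byte.
The bytes are already most-significant first: 0xC2853CC7E77BF2B6.
Top bit is set, so as a signed 64-bit value this is 0xC2853CC7E77BF2B6 − 2^64 = -4430067829169196362.

-4430067829169196362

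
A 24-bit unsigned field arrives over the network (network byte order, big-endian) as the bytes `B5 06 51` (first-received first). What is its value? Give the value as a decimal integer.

11863633

Big-endian stores the most-significant byte at the lowest address.
The bytes are already most-significant first: 0xB50651.
0xB50651 = 11863633.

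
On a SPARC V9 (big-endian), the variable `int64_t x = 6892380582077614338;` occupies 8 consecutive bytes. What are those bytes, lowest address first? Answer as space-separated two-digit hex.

5F A6 A7 9F 3B 89 49 02

6892380582077614338 in hexadecimal, padded to 64 bits, is 0x5FA6A79F3B894902.
Split into bytes (most-significant first): 5F A6 A7 9F 3B 89 49 02.
Big-endian stores the most-significant byte at the lowest address.
So the memory order matches the most-significant-first order: 5F A6 A7 9F 3B 89 49 02.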